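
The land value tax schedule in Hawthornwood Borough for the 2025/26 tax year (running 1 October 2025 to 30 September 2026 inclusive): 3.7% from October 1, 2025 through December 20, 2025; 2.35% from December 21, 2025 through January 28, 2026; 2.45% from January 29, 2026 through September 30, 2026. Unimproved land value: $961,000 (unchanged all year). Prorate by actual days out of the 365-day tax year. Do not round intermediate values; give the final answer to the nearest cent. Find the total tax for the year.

$26,107.61

October 1 – December 20, 2025: 81 days at 3.7% → $961,000 × 3.7% × 81/365 = $7,890.7315
December 21, 2025 – January 28, 2026: 39 days at 2.35% → $961,000 × 2.35% × 39/365 = $2,413.0315
January 29 – September 30, 2026: 245 days at 2.45% → $961,000 × 2.45% × 245/365 = $15,803.8425
Total = $26,107.6055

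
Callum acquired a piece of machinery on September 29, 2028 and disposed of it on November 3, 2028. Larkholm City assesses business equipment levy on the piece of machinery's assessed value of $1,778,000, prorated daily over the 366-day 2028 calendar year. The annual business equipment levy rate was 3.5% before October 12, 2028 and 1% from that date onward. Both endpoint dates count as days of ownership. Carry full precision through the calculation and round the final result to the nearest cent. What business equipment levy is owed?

$3,327.68

September 29 – October 11, 2028: 13 days at 3.5% → $1,778,000 × 3.5% × 13/366 = $2,210.3552
October 12 – November 3, 2028: 23 days at 1% → $1,778,000 × 1% × 23/366 = $1,117.3224
Total = $3,327.6776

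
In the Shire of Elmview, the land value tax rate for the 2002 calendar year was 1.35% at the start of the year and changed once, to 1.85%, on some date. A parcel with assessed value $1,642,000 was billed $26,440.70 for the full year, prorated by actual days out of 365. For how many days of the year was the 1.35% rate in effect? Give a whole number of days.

Let d = days at the first rate; then 365 − d days at the second rate.
$1,642,000 × [1.35%·d + 1.85%·(365−d)] / 365 = $26,440.70
Solving gives d = 175, so the new rate took effect on 25 June 2002.

175 days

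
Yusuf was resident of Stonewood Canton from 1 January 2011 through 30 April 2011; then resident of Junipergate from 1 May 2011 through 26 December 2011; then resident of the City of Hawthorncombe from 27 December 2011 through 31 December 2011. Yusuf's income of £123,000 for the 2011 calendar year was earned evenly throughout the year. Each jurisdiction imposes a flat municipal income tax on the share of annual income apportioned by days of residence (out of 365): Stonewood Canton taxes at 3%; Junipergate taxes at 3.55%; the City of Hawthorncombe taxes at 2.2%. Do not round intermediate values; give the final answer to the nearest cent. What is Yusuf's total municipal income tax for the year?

£4,121.34

Stonewood Canton, 1 January – 30 April 2011: 120 days → £123,000 × 3% × 120/365 = £1,213.1507
Junipergate, 1 May – 26 December 2011: 240 days → £123,000 × 3.55% × 240/365 = £2,871.1233
The City of Hawthorncombe, 27 December – 31 December 2011: 5 days → £123,000 × 2.2% × 5/365 = £37.0685
Total = £4,121.3425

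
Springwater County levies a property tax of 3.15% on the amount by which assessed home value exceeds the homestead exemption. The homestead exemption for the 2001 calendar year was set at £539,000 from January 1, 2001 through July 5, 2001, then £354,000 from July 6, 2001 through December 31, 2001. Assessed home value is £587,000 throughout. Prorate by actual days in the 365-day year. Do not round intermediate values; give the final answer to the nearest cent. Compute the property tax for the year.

January 1 – July 5, 2001: 186 days, exemption £539,000 → (£587,000 − £539,000) × 3.15% × 186/365 = £770.4986
July 6 – December 31, 2001: 179 days, exemption £354,000 → (£587,000 − £354,000) × 3.15% × 179/365 = £3,599.3712
Total = £4,369.8699

£4,369.87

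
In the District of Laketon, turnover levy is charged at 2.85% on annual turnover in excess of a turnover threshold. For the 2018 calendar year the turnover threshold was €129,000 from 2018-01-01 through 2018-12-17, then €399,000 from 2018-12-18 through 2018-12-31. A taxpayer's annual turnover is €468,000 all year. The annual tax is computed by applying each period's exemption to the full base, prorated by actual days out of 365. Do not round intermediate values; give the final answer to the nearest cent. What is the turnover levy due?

€9,366.35

2018-01-01 to 2018-12-17: 351 days, exemption €129,000 → (€468,000 − €129,000) × 2.85% × 351/365 = €9,290.9219
2018-12-18 to 2018-12-31: 14 days, exemption €399,000 → (€468,000 − €399,000) × 2.85% × 14/365 = €75.4274
Total = €9,366.3493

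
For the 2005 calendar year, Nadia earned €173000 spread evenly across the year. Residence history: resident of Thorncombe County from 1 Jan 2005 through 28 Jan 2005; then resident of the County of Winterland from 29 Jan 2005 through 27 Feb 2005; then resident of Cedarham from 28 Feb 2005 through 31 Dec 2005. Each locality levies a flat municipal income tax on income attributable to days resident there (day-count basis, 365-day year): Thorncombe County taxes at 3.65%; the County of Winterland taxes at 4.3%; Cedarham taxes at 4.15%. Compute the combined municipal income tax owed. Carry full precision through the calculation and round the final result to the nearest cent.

Thorncombe County, 1 Jan – 28 Jan 2005: 28 days → €173000 × 3.65% × 28/365 = €484.4000
The County of Winterland, 29 Jan – 27 Feb 2005: 30 days → €173000 × 4.3% × 30/365 = €611.4247
Cedarham, 28 Feb – 31 Dec 2005: 307 days → €173000 × 4.15% × 307/365 = €6038.6479
Total = €7134.4726

€7134.47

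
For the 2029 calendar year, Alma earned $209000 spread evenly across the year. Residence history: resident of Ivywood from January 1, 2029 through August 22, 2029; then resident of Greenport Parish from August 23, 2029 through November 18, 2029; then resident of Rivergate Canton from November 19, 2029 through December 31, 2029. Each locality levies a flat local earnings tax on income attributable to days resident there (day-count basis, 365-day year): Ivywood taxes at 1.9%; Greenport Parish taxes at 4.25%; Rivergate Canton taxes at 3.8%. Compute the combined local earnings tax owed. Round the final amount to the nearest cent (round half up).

$5622.96

Ivywood, January 1 – August 22, 2029: 234 days → $209000 × 1.9% × 234/365 = $2545.7918
Greenport Parish, August 23 – November 18, 2029: 88 days → $209000 × 4.25% × 88/365 = $2141.5342
Rivergate Canton, November 19 – December 31, 2029: 43 days → $209000 × 3.8% × 43/365 = $935.6329
Total = $5622.9589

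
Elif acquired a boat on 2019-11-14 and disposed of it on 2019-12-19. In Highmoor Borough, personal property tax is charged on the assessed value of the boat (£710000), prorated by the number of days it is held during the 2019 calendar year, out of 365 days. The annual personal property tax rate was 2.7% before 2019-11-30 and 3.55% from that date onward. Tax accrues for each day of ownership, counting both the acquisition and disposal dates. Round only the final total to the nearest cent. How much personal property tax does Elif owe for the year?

£2221.42

2019-11-14 to 2019-11-29: 16 days at 2.7% → £710000 × 2.7% × 16/365 = £840.3288
2019-11-30 to 2019-12-19: 20 days at 3.55% → £710000 × 3.55% × 20/365 = £1381.0959
Total = £2221.4247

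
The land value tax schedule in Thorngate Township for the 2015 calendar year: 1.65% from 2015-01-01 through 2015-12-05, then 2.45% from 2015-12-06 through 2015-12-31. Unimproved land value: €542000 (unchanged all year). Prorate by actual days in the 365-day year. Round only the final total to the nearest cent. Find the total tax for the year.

2015-01-01 to 2015-12-05: 339 days at 1.65% → €542000 × 1.65% × 339/365 = €8305.9644
2015-12-06 to 2015-12-31: 26 days at 2.45% → €542000 × 2.45% × 26/365 = €945.9014
Total = €9251.8658

€9251.87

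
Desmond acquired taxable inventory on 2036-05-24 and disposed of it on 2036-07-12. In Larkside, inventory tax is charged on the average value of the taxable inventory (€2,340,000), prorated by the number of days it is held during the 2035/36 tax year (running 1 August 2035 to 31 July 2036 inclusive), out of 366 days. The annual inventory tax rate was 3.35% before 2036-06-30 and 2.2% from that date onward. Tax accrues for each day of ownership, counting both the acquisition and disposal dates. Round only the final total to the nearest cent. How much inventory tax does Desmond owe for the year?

2036-05-24 to 2036-06-29: 37 days at 3.35% → €2,340,000 × 3.35% × 37/366 = €7,924.6721
2036-06-30 to 2036-07-12: 13 days at 2.2% → €2,340,000 × 2.2% × 13/366 = €1,828.5246
Total = €9,753.1967

€9,753.20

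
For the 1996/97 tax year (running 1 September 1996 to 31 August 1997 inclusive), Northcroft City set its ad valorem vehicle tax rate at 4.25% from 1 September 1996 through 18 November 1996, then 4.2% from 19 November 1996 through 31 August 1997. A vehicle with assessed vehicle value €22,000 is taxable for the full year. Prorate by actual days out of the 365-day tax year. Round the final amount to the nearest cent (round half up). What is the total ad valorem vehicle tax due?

1 September – 18 November 1996: 79 days at 4.25% → €22,000 × 4.25% × 79/365 = €202.3699
19 November 1996 – 31 August 1997: 286 days at 4.2% → €22,000 × 4.2% × 286/365 = €724.0110
Total = €926.3808

€926.38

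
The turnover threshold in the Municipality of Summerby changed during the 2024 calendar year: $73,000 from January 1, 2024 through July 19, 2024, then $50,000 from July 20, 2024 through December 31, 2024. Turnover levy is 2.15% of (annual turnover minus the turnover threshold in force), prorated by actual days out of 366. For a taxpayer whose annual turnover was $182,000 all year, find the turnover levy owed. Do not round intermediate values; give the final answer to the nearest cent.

$2,566.43

January 1 – July 19, 2024: 201 days, exemption $73,000 → ($182,000 − $73,000) × 2.15% × 201/366 = $1,287.0041
July 20 – December 31, 2024: 165 days, exemption $50,000 → ($182,000 − $50,000) × 2.15% × 165/366 = $1,279.4262
Total = $2,566.4303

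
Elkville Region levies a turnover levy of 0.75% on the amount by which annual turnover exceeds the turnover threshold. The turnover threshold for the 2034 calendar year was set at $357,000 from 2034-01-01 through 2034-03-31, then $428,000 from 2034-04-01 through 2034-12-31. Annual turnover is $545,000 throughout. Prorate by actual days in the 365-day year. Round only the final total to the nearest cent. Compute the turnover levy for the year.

$1,008.80

2034-01-01 to 2034-03-31: 90 days, exemption $357,000 → ($545,000 − $357,000) × 0.75% × 90/365 = $347.6712
2034-04-01 to 2034-12-31: 275 days, exemption $428,000 → ($545,000 − $428,000) × 0.75% × 275/365 = $661.1301
Total = $1,008.8014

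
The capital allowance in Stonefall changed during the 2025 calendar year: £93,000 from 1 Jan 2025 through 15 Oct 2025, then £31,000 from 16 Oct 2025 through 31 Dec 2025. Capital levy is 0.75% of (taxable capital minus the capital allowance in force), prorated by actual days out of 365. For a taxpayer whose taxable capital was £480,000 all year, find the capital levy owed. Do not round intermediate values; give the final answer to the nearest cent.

£3,000.60

1 Jan – 15 Oct 2025: 288 days, exemption £93,000 → (£480,000 − £93,000) × 0.75% × 288/365 = £2,290.1918
16 Oct – 31 Dec 2025: 77 days, exemption £31,000 → (£480,000 − £31,000) × 0.75% × 77/365 = £710.4041
Total = £3,000.5959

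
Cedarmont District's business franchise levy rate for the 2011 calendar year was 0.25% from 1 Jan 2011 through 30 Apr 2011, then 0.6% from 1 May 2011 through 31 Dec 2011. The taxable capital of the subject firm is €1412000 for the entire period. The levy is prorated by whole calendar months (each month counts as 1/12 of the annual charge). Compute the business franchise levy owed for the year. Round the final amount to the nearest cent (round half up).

€6824.67

1 Jan – 30 Apr 2011: 4 months at 0.25% → €1412000 × 0.25% × 4/12 = €1176.6667
1 May – 31 Dec 2011: 8 months at 0.6% → €1412000 × 0.6% × 8/12 = €5648.0000
Total = €6824.6667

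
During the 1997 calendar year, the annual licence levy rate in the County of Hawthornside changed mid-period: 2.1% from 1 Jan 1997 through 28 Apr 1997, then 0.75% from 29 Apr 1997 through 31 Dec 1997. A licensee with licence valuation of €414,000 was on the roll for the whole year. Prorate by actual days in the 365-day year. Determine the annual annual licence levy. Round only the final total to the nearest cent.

1 Jan – 28 Apr 1997: 118 days at 2.1% → €414,000 × 2.1% × 118/365 = €2,810.6630
29 Apr – 31 Dec 1997: 247 days at 0.75% → €414,000 × 0.75% × 247/365 = €2,101.1918
Total = €4,911.8548

€4,911.85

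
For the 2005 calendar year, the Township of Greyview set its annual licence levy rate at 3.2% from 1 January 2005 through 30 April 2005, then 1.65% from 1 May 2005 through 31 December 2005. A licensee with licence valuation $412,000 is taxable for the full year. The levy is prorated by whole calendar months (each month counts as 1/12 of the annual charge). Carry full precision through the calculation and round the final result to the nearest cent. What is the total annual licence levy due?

$8,926.67

1 January – 30 April 2005: 4 months at 3.2% → $412,000 × 3.2% × 4/12 = $4,394.6667
1 May – 31 December 2005: 8 months at 1.65% → $412,000 × 1.65% × 8/12 = $4,532.0000
Total = $8,926.6667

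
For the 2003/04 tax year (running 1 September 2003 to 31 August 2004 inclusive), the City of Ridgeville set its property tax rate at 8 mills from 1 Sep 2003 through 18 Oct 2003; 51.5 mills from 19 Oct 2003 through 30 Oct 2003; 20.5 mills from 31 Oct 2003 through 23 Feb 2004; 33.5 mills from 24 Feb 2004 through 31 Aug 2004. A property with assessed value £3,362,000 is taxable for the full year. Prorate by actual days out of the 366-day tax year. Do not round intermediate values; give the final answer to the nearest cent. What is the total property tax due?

£89,515.55

1 Sep – 18 Oct 2003: 48 days at 8 mills → £3,362,000 × 0.8% × 48/366 = £3,527.3443
19 Oct – 30 Oct 2003: 12 days at 51.5 mills → £3,362,000 × 5.15% × 12/366 = £5,676.8197
31 Oct 2003 – 23 Feb 2004: 116 days at 20.5 mills → £3,362,000 × 2.05% × 116/366 = £21,843.8142
24 Feb – 31 Aug 2004: 190 days at 33.5 mills → £3,362,000 × 3.35% × 190/366 = £58,467.5683
Total = £89,515.5464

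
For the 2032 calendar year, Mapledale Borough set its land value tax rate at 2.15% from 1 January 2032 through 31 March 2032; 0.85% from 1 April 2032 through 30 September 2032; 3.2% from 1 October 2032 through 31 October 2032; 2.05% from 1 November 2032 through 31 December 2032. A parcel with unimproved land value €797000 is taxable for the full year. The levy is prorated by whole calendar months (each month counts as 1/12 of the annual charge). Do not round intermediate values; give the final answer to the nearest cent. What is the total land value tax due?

1 January – 31 March 2032: 3 months at 2.15% → €797000 × 2.15% × 3/12 = €4283.8750
1 April – 30 September 2032: 6 months at 0.85% → €797000 × 0.85% × 6/12 = €3387.2500
1 October – 31 October 2032: 1 month at 3.2% → €797000 × 3.2% × 1/12 = €2125.3333
1 November – 31 December 2032: 2 months at 2.05% → €797000 × 2.05% × 2/12 = €2723.0833
Total = €12519.5417

€12519.54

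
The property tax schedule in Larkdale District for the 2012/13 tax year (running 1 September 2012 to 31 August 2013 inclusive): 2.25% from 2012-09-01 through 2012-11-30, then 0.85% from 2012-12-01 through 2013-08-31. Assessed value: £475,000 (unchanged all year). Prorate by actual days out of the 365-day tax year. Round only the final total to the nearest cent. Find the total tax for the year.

2012-09-01 to 2012-11-30: 91 days at 2.25% → £475,000 × 2.25% × 91/365 = £2,664.5548
2012-12-01 to 2013-08-31: 274 days at 0.85% → £475,000 × 0.85% × 274/365 = £3,030.8904
Total = £5,695.4452

£5,695.45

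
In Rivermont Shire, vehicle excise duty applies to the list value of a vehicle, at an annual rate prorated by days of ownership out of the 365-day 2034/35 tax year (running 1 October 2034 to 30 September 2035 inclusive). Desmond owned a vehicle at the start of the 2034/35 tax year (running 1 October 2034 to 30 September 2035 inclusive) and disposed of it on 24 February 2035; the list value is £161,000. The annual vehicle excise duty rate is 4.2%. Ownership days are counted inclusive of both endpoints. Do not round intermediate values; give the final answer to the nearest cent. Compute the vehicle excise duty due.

£2,723.33

Days held (1 October 2034 – 24 February 2035): 147 out of 365
Tax = £161,000 × 4.2% × 147/365 = £2,723.3260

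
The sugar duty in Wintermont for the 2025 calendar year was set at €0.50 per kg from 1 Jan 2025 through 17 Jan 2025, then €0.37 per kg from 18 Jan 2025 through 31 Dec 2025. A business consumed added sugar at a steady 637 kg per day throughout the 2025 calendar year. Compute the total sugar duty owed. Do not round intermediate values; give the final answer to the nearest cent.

1 Jan – 17 Jan 2025: 17 days × 637 kg/day = 10,829 kg at €0.50/kg → €5,414.50
18 Jan – 31 Dec 2025: 348 days × 637 kg/day = 221,676 kg at €0.37/kg → €82,020.12

€87,434.62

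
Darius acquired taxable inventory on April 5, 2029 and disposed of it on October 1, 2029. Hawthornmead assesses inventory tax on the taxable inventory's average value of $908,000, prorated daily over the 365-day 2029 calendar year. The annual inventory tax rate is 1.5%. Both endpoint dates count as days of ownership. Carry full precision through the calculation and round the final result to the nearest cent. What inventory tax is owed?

Days held (April 5 – October 1, 2029): 180 out of 365
Tax = $908,000 × 1.5% × 180/365 = $6,716.7123

$6,716.71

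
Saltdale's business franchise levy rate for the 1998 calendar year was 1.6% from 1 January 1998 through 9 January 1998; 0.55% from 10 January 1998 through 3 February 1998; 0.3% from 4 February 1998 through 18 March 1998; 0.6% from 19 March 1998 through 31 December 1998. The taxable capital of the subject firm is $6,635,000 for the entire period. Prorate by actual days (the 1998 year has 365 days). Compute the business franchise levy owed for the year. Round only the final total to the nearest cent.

$38,873.83

1 January – 9 January 1998: 9 days at 1.6% → $6,635,000 × 1.6% × 9/365 = $2,617.6438
10 January – 3 February 1998: 25 days at 0.55% → $6,635,000 × 0.55% × 25/365 = $2,499.4863
4 February – 18 March 1998: 43 days at 0.3% → $6,635,000 × 0.3% × 43/365 = $2,344.9726
19 March – 31 December 1998: 288 days at 0.6% → $6,635,000 × 0.6% × 288/365 = $31,411.7260
Total = $38,873.8288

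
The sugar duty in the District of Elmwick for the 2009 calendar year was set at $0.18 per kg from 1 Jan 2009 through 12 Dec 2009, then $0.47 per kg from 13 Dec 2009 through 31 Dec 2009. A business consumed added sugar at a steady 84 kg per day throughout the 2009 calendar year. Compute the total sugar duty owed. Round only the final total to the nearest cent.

1 Jan – 12 Dec 2009: 346 days × 84 kg/day = 29,064 kg at $0.18/kg → $5231.52
13 Dec – 31 Dec 2009: 19 days × 84 kg/day = 1,596 kg at $0.47/kg → $750.12

$5981.64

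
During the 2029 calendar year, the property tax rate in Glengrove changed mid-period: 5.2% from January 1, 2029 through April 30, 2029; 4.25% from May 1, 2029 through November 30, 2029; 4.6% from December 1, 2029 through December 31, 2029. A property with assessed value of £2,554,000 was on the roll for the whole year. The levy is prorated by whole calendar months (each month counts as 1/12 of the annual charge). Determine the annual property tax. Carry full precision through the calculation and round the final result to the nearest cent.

£117,377.58

January 1 – April 30, 2029: 4 months at 5.2% → £2,554,000 × 5.2% × 4/12 = £44,269.3333
May 1 – November 30, 2029: 7 months at 4.25% → £2,554,000 × 4.25% × 7/12 = £63,317.9167
December 1 – December 31, 2029: 1 month at 4.6% → £2,554,000 × 4.6% × 1/12 = £9,790.3333
Total = £117,377.5833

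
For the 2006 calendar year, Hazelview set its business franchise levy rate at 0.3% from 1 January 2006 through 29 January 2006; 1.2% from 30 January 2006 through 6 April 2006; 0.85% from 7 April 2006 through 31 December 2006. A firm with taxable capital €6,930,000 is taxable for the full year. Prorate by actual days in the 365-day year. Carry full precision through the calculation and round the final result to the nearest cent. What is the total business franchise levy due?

1 January – 29 January 2006: 29 days at 0.3% → €6,930,000 × 0.3% × 29/365 = €1,651.8082
30 January – 6 April 2006: 67 days at 1.2% → €6,930,000 × 1.2% × 67/365 = €15,264.9863
7 April – 31 December 2006: 269 days at 0.85% → €6,930,000 × 0.85% × 269/365 = €43,412.1781
Total = €60,328.9726

€60,328.97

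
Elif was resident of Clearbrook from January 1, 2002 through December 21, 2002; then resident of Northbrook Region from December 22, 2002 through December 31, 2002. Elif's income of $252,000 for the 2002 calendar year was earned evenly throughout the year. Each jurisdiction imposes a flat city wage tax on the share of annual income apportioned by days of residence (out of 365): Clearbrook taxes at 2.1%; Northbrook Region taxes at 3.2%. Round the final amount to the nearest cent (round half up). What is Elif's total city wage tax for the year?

Clearbrook, January 1 – December 21, 2002: 355 days → $252,000 × 2.1% × 355/365 = $5,147.0137
Northbrook Region, December 22 – December 31, 2002: 10 days → $252,000 × 3.2% × 10/365 = $220.9315
Total = $5,367.9452

$5,367.95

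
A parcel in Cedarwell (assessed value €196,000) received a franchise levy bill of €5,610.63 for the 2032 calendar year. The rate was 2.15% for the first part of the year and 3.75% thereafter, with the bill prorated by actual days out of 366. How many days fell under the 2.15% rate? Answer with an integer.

203 days

Let d = days at the first rate; then 366 − d days at the second rate.
€196,000 × [2.15%·d + 3.75%·(366−d)] / 366 = €5,610.63
Solving gives d = 203, so the new rate took effect on 22 July 2032.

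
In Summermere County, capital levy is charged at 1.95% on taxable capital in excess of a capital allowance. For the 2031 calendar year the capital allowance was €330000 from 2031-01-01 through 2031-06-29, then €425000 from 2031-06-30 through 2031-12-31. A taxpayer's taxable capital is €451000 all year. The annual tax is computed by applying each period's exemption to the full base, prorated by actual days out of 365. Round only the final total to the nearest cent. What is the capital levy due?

2031-01-01 to 2031-06-29: 180 days, exemption €330000 → (€451000 − €330000) × 1.95% × 180/365 = €1163.5890
2031-06-30 to 2031-12-31: 185 days, exemption €425000 → (€451000 − €425000) × 1.95% × 185/365 = €256.9726
Total = €1420.5616

€1420.56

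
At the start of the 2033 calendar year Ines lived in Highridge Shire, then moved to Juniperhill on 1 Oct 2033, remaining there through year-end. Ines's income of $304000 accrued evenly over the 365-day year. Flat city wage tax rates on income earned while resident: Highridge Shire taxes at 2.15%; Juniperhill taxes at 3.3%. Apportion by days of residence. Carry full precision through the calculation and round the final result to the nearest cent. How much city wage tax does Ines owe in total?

Highridge Shire, 1 Jan – 30 Sep 2033: 273 days → $304000 × 2.15% × 273/365 = $4888.5699
Juniperhill, 1 Oct – 31 Dec 2033: 92 days → $304000 × 3.3% × 92/365 = $2528.6137
Total = $7417.1836

$7417.18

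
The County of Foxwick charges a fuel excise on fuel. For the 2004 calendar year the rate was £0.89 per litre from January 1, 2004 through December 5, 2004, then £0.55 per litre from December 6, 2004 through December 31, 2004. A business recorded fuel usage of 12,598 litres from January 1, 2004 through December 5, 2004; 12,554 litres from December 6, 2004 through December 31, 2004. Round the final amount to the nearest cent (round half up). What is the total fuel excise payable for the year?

£18116.92

January 1 – December 5, 2004: 12,598 litres at £0.89/litre → £11212.22
December 6 – December 31, 2004: 12,554 litres at £0.55/litre → £6904.70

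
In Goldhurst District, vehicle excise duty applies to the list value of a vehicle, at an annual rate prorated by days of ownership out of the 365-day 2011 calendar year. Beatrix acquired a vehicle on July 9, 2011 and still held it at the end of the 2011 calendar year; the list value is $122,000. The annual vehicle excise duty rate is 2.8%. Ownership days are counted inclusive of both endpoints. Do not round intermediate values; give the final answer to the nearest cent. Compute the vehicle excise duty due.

Days held (July 9 – December 31, 2011): 176 out of 365
Tax = $122,000 × 2.8% × 176/365 = $1,647.1671

$1,647.17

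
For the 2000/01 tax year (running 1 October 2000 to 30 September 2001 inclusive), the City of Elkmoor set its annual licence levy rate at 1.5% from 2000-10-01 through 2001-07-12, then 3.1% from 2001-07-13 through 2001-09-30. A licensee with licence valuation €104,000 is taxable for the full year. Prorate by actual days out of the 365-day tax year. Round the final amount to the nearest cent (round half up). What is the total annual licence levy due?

€1,924.71

2000-10-01 to 2001-07-12: 285 days at 1.5% → €104,000 × 1.5% × 285/365 = €1,218.0822
2001-07-13 to 2001-09-30: 80 days at 3.1% → €104,000 × 3.1% × 80/365 = €706.6301
Total = €1,924.7123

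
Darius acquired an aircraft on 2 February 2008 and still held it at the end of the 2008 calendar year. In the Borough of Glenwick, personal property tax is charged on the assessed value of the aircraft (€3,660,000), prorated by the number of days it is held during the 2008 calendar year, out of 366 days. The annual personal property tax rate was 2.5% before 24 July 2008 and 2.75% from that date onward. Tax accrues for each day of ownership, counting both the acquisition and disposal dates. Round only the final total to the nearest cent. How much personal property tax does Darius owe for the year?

€87,525.00

2 February – 23 July 2008: 173 days at 2.5% → €3,660,000 × 2.5% × 173/366 = €43,250.0000
24 July – 31 December 2008: 161 days at 2.75% → €3,660,000 × 2.75% × 161/366 = €44,275.0000
Total = €87,525.0000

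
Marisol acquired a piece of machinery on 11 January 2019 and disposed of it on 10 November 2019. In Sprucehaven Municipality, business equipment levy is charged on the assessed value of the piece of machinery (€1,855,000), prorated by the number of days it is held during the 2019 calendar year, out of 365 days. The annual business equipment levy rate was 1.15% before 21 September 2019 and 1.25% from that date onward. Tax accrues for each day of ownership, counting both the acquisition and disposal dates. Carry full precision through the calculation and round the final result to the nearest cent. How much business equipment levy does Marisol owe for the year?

€18,026.53

11 January – 20 September 2019: 253 days at 1.15% → €1,855,000 × 1.15% × 253/365 = €14,786.6370
21 September – 10 November 2019: 51 days at 1.25% → €1,855,000 × 1.25% × 51/365 = €3,239.8973
Total = €18,026.5342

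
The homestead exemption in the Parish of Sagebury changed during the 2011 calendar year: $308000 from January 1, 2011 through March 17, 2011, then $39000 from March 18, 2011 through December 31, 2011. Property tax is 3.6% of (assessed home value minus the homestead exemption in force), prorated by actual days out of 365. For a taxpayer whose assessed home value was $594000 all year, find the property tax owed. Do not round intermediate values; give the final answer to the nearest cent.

January 1 – March 17, 2011: 76 days, exemption $308000 → ($594000 − $308000) × 3.6% × 76/365 = $2143.8247
March 18 – December 31, 2011: 289 days, exemption $39000 → ($594000 − $39000) × 3.6% × 289/365 = $15819.7808
Total = $17963.6055

$17963.61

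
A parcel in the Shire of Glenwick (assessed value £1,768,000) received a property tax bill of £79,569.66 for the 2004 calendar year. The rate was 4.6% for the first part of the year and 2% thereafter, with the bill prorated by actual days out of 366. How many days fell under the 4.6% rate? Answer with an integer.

352 days

Let d = days at the first rate; then 366 − d days at the second rate.
£1,768,000 × [4.6%·d + 2%·(366−d)] / 366 = £79,569.66
Solving gives d = 352, so the new rate took effect on 18 December 2004.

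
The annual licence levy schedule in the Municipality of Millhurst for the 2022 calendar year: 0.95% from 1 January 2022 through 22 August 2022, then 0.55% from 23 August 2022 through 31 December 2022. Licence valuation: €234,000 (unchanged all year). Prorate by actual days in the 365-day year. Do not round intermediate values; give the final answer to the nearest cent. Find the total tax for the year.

€1,887.07

1 January – 22 August 2022: 234 days at 0.95% → €234,000 × 0.95% × 234/365 = €1,425.1562
23 August – 31 December 2022: 131 days at 0.55% → €234,000 × 0.55% × 131/365 = €461.9096
Total = €1,887.0658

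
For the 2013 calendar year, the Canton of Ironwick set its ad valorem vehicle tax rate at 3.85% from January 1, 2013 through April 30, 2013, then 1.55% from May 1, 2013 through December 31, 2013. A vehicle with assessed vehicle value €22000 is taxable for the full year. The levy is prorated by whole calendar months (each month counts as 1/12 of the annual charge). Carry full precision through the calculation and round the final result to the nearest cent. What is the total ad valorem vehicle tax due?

€509.67

January 1 – April 30, 2013: 4 months at 3.85% → €22000 × 3.85% × 4/12 = €282.3333
May 1 – December 31, 2013: 8 months at 1.55% → €22000 × 1.55% × 8/12 = €227.3333
Total = €509.6667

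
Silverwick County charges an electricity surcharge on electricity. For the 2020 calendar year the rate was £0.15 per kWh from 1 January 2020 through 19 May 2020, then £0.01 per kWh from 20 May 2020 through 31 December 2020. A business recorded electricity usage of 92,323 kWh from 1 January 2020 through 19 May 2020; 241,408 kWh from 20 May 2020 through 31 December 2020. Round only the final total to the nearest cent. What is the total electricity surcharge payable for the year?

£16,262.53

1 January – 19 May 2020: 92,323 kWh at £0.15/kWh → £13,848.45
20 May – 31 December 2020: 241,408 kWh at £0.01/kWh → £2,414.08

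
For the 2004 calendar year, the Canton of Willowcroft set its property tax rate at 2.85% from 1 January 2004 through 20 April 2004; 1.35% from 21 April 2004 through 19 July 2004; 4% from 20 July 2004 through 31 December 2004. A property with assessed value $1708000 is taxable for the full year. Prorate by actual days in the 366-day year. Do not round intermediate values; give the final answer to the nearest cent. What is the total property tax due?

1 January – 20 April 2004: 111 days at 2.85% → $1708000 × 2.85% × 111/366 = $14763.0000
21 April – 19 July 2004: 90 days at 1.35% → $1708000 × 1.35% × 90/366 = $5670.0000
20 July – 31 December 2004: 165 days at 4% → $1708000 × 4% × 165/366 = $30800.0000
Total = $51233.0000

$51233.00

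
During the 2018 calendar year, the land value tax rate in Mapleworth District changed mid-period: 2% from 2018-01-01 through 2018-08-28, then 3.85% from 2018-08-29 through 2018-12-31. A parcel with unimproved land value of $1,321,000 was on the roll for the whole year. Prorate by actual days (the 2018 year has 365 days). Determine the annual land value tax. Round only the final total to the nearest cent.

$34,789.35

2018-01-01 to 2018-08-28: 240 days at 2% → $1,321,000 × 2% × 240/365 = $17,372.0548
2018-08-29 to 2018-12-31: 125 days at 3.85% → $1,321,000 × 3.85% × 125/365 = $17,417.2945
Total = $34,789.3493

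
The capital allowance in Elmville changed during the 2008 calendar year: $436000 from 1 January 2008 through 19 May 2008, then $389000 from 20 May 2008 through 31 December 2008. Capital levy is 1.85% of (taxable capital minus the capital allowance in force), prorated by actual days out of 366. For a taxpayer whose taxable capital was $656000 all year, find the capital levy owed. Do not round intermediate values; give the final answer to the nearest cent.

1 January – 19 May 2008: 140 days, exemption $436000 → ($656000 − $436000) × 1.85% × 140/366 = $1556.8306
20 May – 31 December 2008: 226 days, exemption $389000 → ($656000 − $389000) × 1.85% × 226/366 = $3050.0738
Total = $4606.9044

$4606.90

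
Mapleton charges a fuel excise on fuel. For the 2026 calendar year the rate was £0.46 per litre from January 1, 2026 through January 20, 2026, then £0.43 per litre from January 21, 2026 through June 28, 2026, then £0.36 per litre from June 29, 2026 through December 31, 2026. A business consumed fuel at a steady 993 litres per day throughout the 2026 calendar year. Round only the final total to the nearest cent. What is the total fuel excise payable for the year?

January 1 – January 20, 2026: 20 days × 993 litres/day = 19,860 litres at £0.46/litre → £9,135.60
January 21 – June 28, 2026: 159 days × 993 litres/day = 157,887 litres at £0.43/litre → £67,891.41
June 29 – December 31, 2026: 186 days × 993 litres/day = 184,698 litres at £0.36/litre → £66,491.28

£143,518.29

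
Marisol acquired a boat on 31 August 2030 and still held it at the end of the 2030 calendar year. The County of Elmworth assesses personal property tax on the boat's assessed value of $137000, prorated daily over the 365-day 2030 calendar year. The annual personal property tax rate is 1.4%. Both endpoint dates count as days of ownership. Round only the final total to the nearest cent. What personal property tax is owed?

$646.34

Days held (31 August – 31 December 2030): 123 out of 365
Tax = $137000 × 1.4% × 123/365 = $646.3397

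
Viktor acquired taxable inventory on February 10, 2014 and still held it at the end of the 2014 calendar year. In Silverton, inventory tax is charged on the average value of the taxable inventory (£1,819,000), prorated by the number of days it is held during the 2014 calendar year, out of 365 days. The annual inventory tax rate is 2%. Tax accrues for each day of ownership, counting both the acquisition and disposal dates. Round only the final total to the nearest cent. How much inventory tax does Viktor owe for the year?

Days held (February 10 – December 31, 2014): 325 out of 365
Tax = £1,819,000 × 2% × 325/365 = £32,393.1507

£32,393.15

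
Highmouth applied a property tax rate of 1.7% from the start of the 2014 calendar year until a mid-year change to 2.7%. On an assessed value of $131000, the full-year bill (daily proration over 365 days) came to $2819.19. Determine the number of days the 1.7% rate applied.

Let d = days at the first rate; then 365 − d days at the second rate.
$131000 × [1.7%·d + 2.7%·(365−d)] / 365 = $2819.19
Solving gives d = 200, so the new rate took effect on 20 July 2014.

200 days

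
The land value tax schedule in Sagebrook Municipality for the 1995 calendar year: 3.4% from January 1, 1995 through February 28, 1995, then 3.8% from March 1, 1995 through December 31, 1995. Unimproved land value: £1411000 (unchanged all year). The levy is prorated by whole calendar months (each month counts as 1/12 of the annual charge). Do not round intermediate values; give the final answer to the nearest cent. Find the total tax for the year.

£52677.33

January 1 – February 28, 1995: 2 months at 3.4% → £1411000 × 3.4% × 2/12 = £7995.6667
March 1 – December 31, 1995: 10 months at 3.8% → £1411000 × 3.8% × 10/12 = £44681.6667
Total = £52677.3333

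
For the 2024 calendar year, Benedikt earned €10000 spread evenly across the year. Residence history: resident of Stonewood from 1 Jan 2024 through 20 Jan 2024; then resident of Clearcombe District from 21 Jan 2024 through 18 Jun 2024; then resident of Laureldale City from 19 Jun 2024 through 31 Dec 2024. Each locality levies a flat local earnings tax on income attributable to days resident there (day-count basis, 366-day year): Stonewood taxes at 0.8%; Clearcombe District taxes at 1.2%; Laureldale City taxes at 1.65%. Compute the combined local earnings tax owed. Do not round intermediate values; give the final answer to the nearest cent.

Stonewood, 1 Jan – 20 Jan 2024: 20 days → €10000 × 0.8% × 20/366 = €4.3716
Clearcombe District, 21 Jan – 18 Jun 2024: 150 days → €10000 × 1.2% × 150/366 = €49.1803
Laureldale City, 19 Jun – 31 Dec 2024: 196 days → €10000 × 1.65% × 196/366 = €88.3607
Total = €141.9126

€141.91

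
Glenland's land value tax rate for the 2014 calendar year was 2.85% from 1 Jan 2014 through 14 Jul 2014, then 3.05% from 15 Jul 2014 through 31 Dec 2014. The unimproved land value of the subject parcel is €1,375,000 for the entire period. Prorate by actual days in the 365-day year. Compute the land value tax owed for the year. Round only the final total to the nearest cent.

1 Jan – 14 Jul 2014: 195 days at 2.85% → €1,375,000 × 2.85% × 195/365 = €20,935.7877
15 Jul – 31 Dec 2014: 170 days at 3.05% → €1,375,000 × 3.05% × 170/365 = €19,532.5342
Total = €40,468.3219

€40,468.32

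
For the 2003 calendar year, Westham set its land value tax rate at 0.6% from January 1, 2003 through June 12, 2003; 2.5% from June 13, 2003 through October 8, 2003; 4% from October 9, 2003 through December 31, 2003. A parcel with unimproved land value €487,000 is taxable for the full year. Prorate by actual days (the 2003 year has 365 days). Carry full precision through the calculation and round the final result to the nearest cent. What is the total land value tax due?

January 1 – June 12, 2003: 163 days at 0.6% → €487,000 × 0.6% × 163/365 = €1,304.8932
June 13 – October 8, 2003: 118 days at 2.5% → €487,000 × 2.5% × 118/365 = €3,936.0274
October 9 – December 31, 2003: 84 days at 4% → €487,000 × 4% × 84/365 = €4,483.0685
Total = €9,723.9890

€9,723.99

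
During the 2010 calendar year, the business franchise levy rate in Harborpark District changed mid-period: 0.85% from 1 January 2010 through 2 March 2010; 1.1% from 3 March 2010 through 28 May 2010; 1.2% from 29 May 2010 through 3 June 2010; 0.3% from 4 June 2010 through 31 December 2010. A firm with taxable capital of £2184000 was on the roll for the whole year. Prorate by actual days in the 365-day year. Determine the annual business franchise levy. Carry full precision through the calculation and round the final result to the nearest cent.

1 January – 2 March 2010: 61 days at 0.85% → £2184000 × 0.85% × 61/365 = £3102.4767
3 March – 28 May 2010: 87 days at 1.1% → £2184000 × 1.1% × 87/365 = £5726.2685
29 May – 3 June 2010: 6 days at 1.2% → £2184000 × 1.2% × 6/365 = £430.8164
4 June – 31 December 2010: 211 days at 0.3% → £2184000 × 0.3% × 211/365 = £3787.5945
Total = £13047.1562

£13047.16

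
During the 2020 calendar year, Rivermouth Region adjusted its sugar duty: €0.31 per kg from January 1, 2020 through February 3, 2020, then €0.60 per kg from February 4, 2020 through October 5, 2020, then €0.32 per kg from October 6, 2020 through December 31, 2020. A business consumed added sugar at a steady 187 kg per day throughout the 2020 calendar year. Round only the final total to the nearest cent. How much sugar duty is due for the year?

January 1 – February 3, 2020: 34 days × 187 kg/day = 6,358 kg at €0.31/kg → €1,970.98
February 4 – October 5, 2020: 245 days × 187 kg/day = 45,815 kg at €0.60/kg → €27,489.00
October 6 – December 31, 2020: 87 days × 187 kg/day = 16,269 kg at €0.32/kg → €5,206.08

€34,666.06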